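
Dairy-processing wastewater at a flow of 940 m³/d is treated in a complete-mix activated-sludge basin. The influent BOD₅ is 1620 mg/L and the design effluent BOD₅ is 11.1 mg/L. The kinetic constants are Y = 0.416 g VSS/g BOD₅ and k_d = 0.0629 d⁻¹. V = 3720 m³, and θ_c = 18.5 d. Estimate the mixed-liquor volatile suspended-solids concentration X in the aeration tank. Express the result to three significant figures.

X ≈ 1450 mg/L

From V·X·(1 + k_d·θ_c) = Y·Q·(S₀ − S)·θ_c: X = 0.416 × 940 × (1620 − 11.1) × 18.5 / [3720 × (1 + 0.0629 × 18.5)] = 1446 mg/L.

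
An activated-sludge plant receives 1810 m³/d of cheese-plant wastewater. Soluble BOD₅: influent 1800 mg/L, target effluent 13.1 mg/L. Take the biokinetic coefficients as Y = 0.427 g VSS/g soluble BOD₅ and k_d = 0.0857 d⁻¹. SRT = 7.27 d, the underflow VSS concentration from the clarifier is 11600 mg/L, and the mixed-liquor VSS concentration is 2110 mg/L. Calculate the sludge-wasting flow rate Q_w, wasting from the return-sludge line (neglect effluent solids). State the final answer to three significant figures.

Q_w ≈ 73.4 m³/d

Rearranging the biomass balance for a CMAS with decay, V = Y·Q·ΔS·θ_c / [X·(1+k_d θ_c)] = 0.427 × 1810 × (1800 − 13.1) × 7.27 / [2110 × (1 + 0.0857 × 7.27)] = 1×10^7 / 3425 = 2932 m³.
Q_w = (V·X)/(θ_c X_r) = 2932 × 2110 / (7.27 × 11600) = 73.35 m³/d.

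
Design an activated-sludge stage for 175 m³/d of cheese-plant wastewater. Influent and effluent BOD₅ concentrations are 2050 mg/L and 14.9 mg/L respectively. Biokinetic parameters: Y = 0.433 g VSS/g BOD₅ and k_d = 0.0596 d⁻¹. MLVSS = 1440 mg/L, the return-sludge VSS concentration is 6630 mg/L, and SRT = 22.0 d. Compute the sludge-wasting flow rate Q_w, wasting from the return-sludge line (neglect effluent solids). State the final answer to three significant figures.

From the SRT design equation V = Y Q (S₀−S) θ_c / [X (1 + k_d θ_c)] = 0.433 × 175 × (2050 − 14.9) × 22.0 / [1440 × (1 + 0.0596 × 22.0)] = 3.39×10^6 / 3328 = 1019 m³.
Q_w = (V·X)/(θ_c X_r) = 1019 × 1440 / (22.0 × 6630) = 10.06 m³/d.

Q_w ≈ 10.1 m³/d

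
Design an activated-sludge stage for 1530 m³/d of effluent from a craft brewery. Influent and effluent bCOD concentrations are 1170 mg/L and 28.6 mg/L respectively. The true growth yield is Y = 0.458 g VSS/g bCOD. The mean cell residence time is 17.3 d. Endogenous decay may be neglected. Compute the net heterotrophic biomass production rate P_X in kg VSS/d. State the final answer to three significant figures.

With endogenous decay neglected, the observed yield equals the true yield: Y_obs = Y = 0.458 g VSS/g bCOD.
Substrate removed = Q·(S₀ − S) = 1530 m³/d × (1170 − 28.6) g/m³ = 1.75×10^6 g/d = 1746 kg/d.
Biomass produced: P_X = Y_obs·Q·ΔS = 0.4580 × 1746 ≈ 799.8 kg VSS/d.

P_X ≈ 800 kg VSS/d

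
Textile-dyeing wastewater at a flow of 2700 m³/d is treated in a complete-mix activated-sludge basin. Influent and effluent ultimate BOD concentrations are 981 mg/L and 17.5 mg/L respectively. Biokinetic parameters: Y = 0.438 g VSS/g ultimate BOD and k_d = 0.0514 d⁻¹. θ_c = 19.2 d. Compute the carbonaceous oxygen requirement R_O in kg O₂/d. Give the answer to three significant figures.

R_O ≈ 1790 kg O₂/d

Y_obs = Y / (1 + k_d θ_c) = 0.438 / (1 + 0.0514 × 19.2) = 0.438 / 1.987 = 0.2204.
Substrate removed = Q·(S₀ − S) = 2700 m³/d × (981 − 17.5) g/m³ = 2.6×10^6 g/d = 2601 kg/d.
Biomass synthesised: P_X = Y_obs × 2601 = 573.5 kg VSS/d.
R_O = Q·ΔS − 1.42 P_X = 2601 − 814.3 = 1787 kg O₂/d.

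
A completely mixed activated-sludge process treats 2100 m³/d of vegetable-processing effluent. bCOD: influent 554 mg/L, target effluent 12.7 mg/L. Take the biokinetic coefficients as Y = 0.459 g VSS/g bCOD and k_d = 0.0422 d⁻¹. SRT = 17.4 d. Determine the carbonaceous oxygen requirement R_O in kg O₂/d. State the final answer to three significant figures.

Correct the yield for decay: Y_obs = Y/(1 + k_d θ_c) = 0.459 / (1 + 0.0422 × 17.4) = 0.459 / 1.734 = 0.2647.
Mass of bCOD removed per day: Q(S₀ − S) = 2100 × 541.3 g/m³ = 1137 kg/d.
P_X = Y_obs·Q·(S₀ − S) = 0.2647 × 1137 = 300.9 kg VSS/d.
R_O = Q·ΔS − 1.42 P_X = 1137 − 427.2 = 709.5 kg O₂/d.

R_O ≈ 710 kg O₂/d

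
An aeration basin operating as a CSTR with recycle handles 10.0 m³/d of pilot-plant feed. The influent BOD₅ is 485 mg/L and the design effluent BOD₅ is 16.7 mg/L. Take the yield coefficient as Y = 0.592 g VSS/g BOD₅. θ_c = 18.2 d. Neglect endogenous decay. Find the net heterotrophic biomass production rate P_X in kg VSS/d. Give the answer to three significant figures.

P_X ≈ 2.77 kg VSS/d

No decay correction is needed, so Y_obs = Y = 0.592.
ΔS = 485 − 16.7 = 468.3 mg/L, so the substrate removal rate is 10.0 × 468.3/1000 = 4.683 kg BOD₅/d.
So the net sludge growth is P_X = 0.5920 × 4.683 = 2.772 kg VSS/d.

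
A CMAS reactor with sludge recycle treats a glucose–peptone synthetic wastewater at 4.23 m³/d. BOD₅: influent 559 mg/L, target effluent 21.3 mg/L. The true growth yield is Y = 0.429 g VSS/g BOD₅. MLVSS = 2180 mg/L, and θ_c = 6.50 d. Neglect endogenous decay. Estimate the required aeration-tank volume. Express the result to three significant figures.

V ≈ 2.91 m³

With k_d = 0 the design equation reduces to V = Y Q (S₀−S) θ_c / X = 0.429 × 4.23 × (559 − 21.3) × 6.50 / 2180 = 2.909 m³.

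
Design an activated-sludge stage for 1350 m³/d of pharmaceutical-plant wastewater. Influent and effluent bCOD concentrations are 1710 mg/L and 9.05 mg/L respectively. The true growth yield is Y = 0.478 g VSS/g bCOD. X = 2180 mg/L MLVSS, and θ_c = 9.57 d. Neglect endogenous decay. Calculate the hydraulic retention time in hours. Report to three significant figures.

V·X = Y·Q·ΔS·θ_c gives V = 0.478 × 1350 × (1710 − 9.05) × 9.57 / 2180 = 4818 m³.
Hydraulic retention time τ = V/Q = 4818 / 1350 = 3.569 d = 85.66 h.

τ ≈ 85.7 h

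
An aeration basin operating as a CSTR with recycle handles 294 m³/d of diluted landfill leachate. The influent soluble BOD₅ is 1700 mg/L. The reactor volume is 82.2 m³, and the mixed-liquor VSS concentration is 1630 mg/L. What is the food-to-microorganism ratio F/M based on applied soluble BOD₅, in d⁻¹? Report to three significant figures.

F/M ≈ 3.73 d⁻¹

F/M = Q·S₀ / (V·X) = 294 × 1700 / (82.20 × 1630) = 3.730 g soluble BOD₅·(g VSS·d)⁻¹.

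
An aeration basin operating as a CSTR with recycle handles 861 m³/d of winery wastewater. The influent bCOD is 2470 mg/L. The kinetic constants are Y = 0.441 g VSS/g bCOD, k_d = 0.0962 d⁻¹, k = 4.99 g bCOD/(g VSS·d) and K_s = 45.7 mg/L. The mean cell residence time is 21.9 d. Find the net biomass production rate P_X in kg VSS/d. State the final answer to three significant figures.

For a completely mixed reactor with recycle the Lawrence–McCarty relation gives S = K_s·(1 + k_d·θ_c) / [θ_c·(Y·k − k_d) − 1] = 45.7 × (1 + 0.0962 × 21.9) / [21.9 × (0.441 × 4.99 − 0.0962) − 1] = 142.0 / 45.09 = 3.149 mg/L.
Y_obs = Y / (1 + k_d θ_c) = 0.441 / (1 + 0.0962 × 21.9) = 0.441 / 3.107 = 0.1419.
Substrate removed = Q·(S₀ − S) = 861 m³/d × (2470 − 3.15) g/m³ = 2.12×10^6 g/d = 2124 kg/d.
So the net sludge growth is P_X = 0.1419 × 2124 = 301.5 kg VSS/d.

P_X ≈ 301 kg VSS/d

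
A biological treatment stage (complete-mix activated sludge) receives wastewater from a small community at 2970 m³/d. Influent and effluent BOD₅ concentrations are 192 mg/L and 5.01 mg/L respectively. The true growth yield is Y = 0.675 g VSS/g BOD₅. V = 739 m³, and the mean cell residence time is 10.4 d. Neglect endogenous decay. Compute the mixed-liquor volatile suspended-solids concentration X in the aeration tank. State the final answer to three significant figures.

Without decay, X = Y Q (S₀−S) θ_c / V = 0.675 × 2970 × (192 − 5.01) × 10.4 / 739 = 5276 mg/L.

X ≈ 5280 mg/L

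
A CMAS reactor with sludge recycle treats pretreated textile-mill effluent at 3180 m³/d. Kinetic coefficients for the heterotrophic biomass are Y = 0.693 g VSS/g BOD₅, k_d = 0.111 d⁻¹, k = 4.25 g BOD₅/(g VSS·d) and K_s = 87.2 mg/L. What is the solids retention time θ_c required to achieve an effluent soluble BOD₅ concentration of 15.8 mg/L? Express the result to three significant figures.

θ_c ≈ 2.93 d

Specific growth rate at S = 15.8 mg/L: μ = YkS/(K_s+S) = 0.693·4.25·15.8/(87.2+15.8) = 0.4518 d⁻¹.
θ_c = 1/(μ − k_d) = 1/(0.4518 − 0.111) = 1/0.3408 = 2.934 d.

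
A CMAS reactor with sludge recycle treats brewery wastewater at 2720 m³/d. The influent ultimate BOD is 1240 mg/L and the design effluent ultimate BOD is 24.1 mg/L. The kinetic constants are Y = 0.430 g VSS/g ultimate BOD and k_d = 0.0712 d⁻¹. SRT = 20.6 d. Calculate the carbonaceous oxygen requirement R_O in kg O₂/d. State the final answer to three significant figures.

R_O ≈ 2490 kg O₂/d

Observed yield with endogenous decay: Y_obs = Y / (1 + k_d·θ_c) = 0.430 / (1 + 0.0712 × 20.6) = 0.430 / 2.467 = 0.1743 g VSS/g ultimate BOD.
Q·(S₀ − S) = 2720 × (1240 − 24.1) × 10⁻³ = 3307 kg/d removed.
Biomass synthesised: P_X = Y_obs × 3307 = 576.5 kg VSS/d.
R_O = Q·ΔS − 1.42 P_X = 3307 − 818.7 = 2489 kg O₂/d.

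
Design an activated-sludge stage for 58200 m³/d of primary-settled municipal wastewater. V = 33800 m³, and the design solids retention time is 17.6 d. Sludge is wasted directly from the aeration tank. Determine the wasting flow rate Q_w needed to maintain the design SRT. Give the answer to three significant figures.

For wasting at MLVSS concentration, Q_w = V/θ_c = 33800/17.6 = 1920 m³/d.

Q_w ≈ 1920 m³/d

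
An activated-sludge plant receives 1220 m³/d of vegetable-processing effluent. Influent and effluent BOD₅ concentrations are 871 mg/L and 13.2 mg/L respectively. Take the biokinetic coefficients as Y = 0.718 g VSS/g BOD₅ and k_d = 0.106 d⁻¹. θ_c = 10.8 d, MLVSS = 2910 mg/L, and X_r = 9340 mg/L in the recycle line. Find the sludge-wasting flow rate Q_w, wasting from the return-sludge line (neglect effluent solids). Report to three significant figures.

From the SRT design equation V = Y Q (S₀−S) θ_c / [X (1 + k_d θ_c)] = 0.718 × 1220 × (871 − 13.2) × 10.8 / [2910 × (1 + 0.106 × 10.8)] = 8.12×10^6 / 6241 = 1300 m³.
Q_w = (V·X)/(θ_c X_r) = 1300 × 2910 / (10.8 × 9340) = 37.51 m³/d.

Q_w ≈ 37.5 m³/d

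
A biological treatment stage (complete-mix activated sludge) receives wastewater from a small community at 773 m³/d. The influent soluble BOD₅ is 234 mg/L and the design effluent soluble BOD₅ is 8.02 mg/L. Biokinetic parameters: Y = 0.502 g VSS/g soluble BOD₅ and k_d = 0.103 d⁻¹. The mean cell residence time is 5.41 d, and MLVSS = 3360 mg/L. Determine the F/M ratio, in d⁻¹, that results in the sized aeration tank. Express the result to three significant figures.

From the SRT design equation V = Y Q (S₀−S) θ_c / [X (1 + k_d θ_c)] = 0.502 × 773 × (234 − 8.02) × 5.41 / [3360 × (1 + 0.103 × 5.41)] = 4.74×10^5 / 5232 = 90.67 m³.
F/M = applied load / biomass = Q·S₀/(V·X) = 773 × 234 / (90.67 × 3360) = 0.5937 d⁻¹.

F/M ≈ 0.594 d⁻¹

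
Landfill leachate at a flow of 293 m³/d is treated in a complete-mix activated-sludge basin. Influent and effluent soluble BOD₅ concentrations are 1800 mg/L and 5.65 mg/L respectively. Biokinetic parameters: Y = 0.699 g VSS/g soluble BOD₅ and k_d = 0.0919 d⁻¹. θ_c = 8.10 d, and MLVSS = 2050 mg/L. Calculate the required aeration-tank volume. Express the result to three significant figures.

Rearranging the biomass balance for a CMAS with decay, V = Y·Q·ΔS·θ_c / [X·(1+k_d θ_c)] = 0.699 × 293 × (1800 − 5.65) × 8.10 / [2050 × (1 + 0.0919 × 8.10)] = 2.98×10^6 / 3576 = 832.4 m³.

V ≈ 832 m³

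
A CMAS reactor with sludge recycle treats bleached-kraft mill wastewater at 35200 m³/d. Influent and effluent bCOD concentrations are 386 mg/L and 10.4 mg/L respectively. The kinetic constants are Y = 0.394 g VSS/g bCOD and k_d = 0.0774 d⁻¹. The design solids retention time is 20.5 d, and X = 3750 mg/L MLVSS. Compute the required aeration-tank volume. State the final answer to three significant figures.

V ≈ 11000 m³

From the SRT design equation V = Y Q (S₀−S) θ_c / [X (1 + k_d θ_c)] = 0.394 × 35200 × (386 − 10.4) × 20.5 / [3750 × (1 + 0.0774 × 20.5)] = 1.07×10^8 / 9700 = 11009 m³.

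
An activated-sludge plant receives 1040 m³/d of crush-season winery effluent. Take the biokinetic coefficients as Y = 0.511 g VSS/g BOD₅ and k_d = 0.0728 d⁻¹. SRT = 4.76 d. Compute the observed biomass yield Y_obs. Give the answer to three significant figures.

Y_obs ≈ 0.379 g VSS/g BOD₅

Observed yield with endogenous decay: Y_obs = Y / (1 + k_d·θ_c) = 0.511 / (1 + 0.0728 × 4.76) = 0.511 / 1.347 = 0.3795 g VSS/g BOD₅.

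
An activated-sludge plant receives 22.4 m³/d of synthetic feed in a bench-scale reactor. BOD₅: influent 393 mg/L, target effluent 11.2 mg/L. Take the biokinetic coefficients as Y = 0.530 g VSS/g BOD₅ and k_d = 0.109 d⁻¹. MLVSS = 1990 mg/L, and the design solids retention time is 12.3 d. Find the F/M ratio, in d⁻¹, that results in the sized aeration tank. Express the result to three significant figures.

F/M ≈ 0.370 d⁻¹

Steady-state biomass mass balance: V·X·(1 + k_d·θ_c) = Y·Q·(S₀ − S)·θ_c, so V = 0.530 × 22.4 × (393 − 11.2) × 12.3 / [1990 × (1 + 0.109 × 12.3)] = 5.58×10^4 / 4658 = 11.97 m³.
F/M = Q·S₀ / (V·X) = 22.4 × 393 / (11.97 × 1990) = 0.3696 g BOD₅·(g VSS·d)⁻¹.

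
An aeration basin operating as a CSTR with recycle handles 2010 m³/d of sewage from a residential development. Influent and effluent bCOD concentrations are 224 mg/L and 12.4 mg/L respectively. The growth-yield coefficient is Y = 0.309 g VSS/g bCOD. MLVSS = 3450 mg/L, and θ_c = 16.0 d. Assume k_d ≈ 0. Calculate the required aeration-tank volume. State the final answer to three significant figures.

V·X = Y·Q·ΔS·θ_c gives V = 0.309 × 2010 × (224 − 12.4) × 16.0 / 3450 = 609.5 m³.

V ≈ 609 m³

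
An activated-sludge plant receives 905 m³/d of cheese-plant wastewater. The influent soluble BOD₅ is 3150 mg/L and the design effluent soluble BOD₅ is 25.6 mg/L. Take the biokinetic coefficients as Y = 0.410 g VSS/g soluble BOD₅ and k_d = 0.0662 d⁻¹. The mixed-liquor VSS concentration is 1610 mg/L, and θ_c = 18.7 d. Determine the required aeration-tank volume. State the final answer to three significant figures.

V ≈ 6020 m³

From the SRT design equation V = Y Q (S₀−S) θ_c / [X (1 + k_d θ_c)] = 0.410 × 905 × (3150 − 25.6) × 18.7 / [1610 × (1 + 0.0662 × 18.7)] = 2.17×10^7 / 3603 = 6017 m³.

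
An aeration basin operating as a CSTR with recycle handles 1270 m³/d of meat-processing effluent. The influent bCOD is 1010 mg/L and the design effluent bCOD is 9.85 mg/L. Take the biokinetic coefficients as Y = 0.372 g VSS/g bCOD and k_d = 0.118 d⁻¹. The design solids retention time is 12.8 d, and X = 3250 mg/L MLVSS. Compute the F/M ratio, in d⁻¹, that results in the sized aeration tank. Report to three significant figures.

Rearranging the biomass balance for a CMAS with decay, V = Y·Q·ΔS·θ_c / [X·(1+k_d θ_c)] = 0.372 × 1270 × (1010 − 9.85) × 12.8 / [3250 × (1 + 0.118 × 12.8)] = 6.05×10^6 / 8159 = 741.3 m³.
F/M = Q·S₀ / (V·X) = 1270 × 1010 / (741.3 × 3250) = 0.5324 g bCOD·(g VSS·d)⁻¹.

F/M ≈ 0.532 d⁻¹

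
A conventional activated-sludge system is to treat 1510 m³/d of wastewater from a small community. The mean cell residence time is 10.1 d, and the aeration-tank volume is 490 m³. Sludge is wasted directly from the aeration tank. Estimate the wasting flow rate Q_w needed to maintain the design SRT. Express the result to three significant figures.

Q_w ≈ 48.5 m³/d

For wasting at MLVSS concentration, Q_w = V/θ_c = 490.0/10.1 = 48.51 m³/d.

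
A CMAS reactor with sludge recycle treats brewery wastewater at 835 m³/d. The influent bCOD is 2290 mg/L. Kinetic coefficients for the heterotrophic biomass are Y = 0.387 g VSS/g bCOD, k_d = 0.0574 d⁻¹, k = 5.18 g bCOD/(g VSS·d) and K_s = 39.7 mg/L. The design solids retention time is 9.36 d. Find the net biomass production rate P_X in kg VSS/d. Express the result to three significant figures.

From the Monod/SRT balance for a CMAS, S = K_s·(1+k_d θ_c)/[θ_c·(Y k − k_d) − 1] = 39.7 × (1 + 0.0574 × 9.36) / [9.36 × (0.387 × 5.18 − 0.0574) − 1] = 61.03 / 17.23 = 3.543 mg/L.
Observed yield with endogenous decay: Y_obs = Y / (1 + k_d·θ_c) = 0.387 / (1 + 0.0574 × 9.36) = 0.387 / 1.537 = 0.2517 g VSS/g bCOD.
Mass of bCOD removed per day: Q(S₀ − S) = 835 × 2286 g/m³ = 1909 kg/d.
So the net sludge growth is P_X = 0.2517 × 1909 = 480.6 kg VSS/d.

P_X ≈ 481 kg VSS/d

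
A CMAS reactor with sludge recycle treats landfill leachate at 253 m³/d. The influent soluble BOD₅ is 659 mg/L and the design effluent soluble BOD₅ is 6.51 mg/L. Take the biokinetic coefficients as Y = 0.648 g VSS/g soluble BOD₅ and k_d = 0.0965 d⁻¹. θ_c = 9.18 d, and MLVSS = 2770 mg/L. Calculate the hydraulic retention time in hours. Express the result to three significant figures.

Rearranging the biomass balance for a CMAS with decay, V = Y·Q·ΔS·θ_c / [X·(1+k_d θ_c)] = 0.648 × 253 × (659 − 6.51) × 9.18 / [2770 × (1 + 0.0965 × 9.18)] = 9.82×10^5 / 5224 = 188.0 m³.
Hydraulic retention time τ = V/Q = 188.0 / 253 = 0.7430 d = 17.83 h.

τ ≈ 17.8 h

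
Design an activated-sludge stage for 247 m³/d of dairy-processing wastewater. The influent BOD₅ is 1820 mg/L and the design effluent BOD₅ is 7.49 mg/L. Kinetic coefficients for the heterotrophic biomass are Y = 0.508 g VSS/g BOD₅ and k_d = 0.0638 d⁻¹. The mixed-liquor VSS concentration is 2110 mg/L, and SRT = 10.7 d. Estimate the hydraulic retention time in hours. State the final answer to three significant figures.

Steady-state biomass mass balance: V·X·(1 + k_d·θ_c) = Y·Q·(S₀ − S)·θ_c, so V = 0.508 × 247 × (1820 − 7.49) × 10.7 / [2110 × (1 + 0.0638 × 10.7)] = 2.43×10^6 / 3550 = 685.4 m³.
HRT = V/Q = 685.4 m³ / 247 m³·d⁻¹ = 2.775 d × 24 = 66.60 h.

τ ≈ 66.6 h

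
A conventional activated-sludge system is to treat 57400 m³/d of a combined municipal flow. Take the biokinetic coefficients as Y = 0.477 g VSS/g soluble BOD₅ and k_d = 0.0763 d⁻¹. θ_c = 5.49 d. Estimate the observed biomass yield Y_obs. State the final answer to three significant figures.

Observed yield with endogenous decay: Y_obs = Y / (1 + k_d·θ_c) = 0.477 / (1 + 0.0763 × 5.49) = 0.477 / 1.419 = 0.3362 g VSS/g soluble BOD₅.

Y_obs ≈ 0.336 g VSS/g soluble BOD₅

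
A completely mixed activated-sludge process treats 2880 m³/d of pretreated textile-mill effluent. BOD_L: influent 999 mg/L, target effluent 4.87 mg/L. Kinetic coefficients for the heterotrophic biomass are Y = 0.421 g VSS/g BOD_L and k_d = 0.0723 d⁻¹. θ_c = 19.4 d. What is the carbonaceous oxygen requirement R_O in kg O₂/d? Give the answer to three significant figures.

Y_obs = Y / (1 + k_d θ_c) = 0.421 / (1 + 0.0723 × 19.4) = 0.421 / 2.403 = 0.1752.
Mass of BOD_L removed per day: Q(S₀ − S) = 2880 × 994.1 g/m³ = 2863 kg/d.
P_X = Y_obs·Q·(S₀ − S) = 0.1752 × 2863 = 501.7 kg VSS/d.
R_O = Q·ΔS − 1.42 P_X = 2863 − 712.4 = 2151 kg O₂/d.

R_O ≈ 2150 kg O₂/d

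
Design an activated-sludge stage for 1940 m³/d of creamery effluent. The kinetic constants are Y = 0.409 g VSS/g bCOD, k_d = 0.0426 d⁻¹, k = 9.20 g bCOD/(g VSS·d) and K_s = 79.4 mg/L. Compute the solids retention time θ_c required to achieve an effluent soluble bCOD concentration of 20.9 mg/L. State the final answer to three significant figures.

Specific growth rate at S = 20.9 mg/L: μ = YkS/(K_s+S) = 0.409·9.20·20.9/(79.4+20.9) = 0.7841 d⁻¹.
1/θ_c = 0.7841 − 0.0426 = 0.7415 d⁻¹, so θ_c = 1.349 d.

θ_c ≈ 1.35 d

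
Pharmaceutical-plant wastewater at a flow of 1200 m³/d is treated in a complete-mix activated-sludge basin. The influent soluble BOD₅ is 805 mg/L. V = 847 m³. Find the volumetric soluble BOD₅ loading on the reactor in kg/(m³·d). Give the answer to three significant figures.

L_v ≈ 1.14 kg soluble BOD₅/(m³·d)

Volumetric loading L_v = Q·S₀ / V = 1200 × 805 g/m³ / 847.0 m³ = 1140 g/(m³·d) = 1.140 kg soluble BOD₅/(m³·d).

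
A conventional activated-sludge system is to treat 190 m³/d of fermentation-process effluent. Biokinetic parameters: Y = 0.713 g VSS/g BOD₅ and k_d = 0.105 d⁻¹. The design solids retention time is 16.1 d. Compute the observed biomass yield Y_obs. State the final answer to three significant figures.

Y_obs = Y / (1 + k_d θ_c) = 0.713 / (1 + 0.105 × 16.1) = 0.713 / 2.691 = 0.2650.

Y_obs ≈ 0.265 g VSS/g BOD₅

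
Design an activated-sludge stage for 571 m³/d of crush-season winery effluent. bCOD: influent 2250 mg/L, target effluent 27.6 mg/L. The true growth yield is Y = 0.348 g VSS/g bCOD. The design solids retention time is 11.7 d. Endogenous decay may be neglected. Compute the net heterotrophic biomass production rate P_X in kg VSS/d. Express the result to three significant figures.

With endogenous decay neglected, the observed yield equals the true yield: Y_obs = Y = 0.348 g VSS/g bCOD.
Substrate removed = Q·(S₀ − S) = 571 m³/d × (2250 − 27.6) g/m³ = 1.27×10^6 g/d = 1269 kg/d.
Biomass produced: P_X = Y_obs·Q·ΔS = 0.3480 × 1269 ≈ 441.6 kg VSS/d.

P_X ≈ 442 kg VSS/d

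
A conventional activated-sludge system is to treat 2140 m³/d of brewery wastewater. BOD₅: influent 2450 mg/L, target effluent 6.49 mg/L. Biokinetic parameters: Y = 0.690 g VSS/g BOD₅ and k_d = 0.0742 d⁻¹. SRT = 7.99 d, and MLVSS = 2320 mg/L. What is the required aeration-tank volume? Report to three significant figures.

V ≈ 7800 m³

Steady-state biomass mass balance: V·X·(1 + k_d·θ_c) = Y·Q·(S₀ − S)·θ_c, so V = 0.690 × 2140 × (2450 − 6.49) × 7.99 / [2320 × (1 + 0.0742 × 7.99)] = 2.88×10^7 / 3695 = 7801 m³.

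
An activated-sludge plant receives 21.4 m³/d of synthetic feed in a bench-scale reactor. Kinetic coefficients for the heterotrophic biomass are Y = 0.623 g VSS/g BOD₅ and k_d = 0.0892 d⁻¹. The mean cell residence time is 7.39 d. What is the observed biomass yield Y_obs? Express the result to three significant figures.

Y_obs = Y / (1 + k_d θ_c) = 0.623 / (1 + 0.0892 × 7.39) = 0.623 / 1.659 = 0.3755.

Y_obs ≈ 0.375 g VSS/g BOD₅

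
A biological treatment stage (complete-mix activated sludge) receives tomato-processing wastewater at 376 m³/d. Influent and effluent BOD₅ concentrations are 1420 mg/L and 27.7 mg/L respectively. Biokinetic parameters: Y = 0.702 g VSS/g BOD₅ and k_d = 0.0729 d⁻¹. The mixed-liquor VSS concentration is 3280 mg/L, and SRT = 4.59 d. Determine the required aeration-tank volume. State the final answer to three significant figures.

V ≈ 385 m³

Steady-state biomass mass balance: V·X·(1 + k_d·θ_c) = Y·Q·(S₀ − S)·θ_c, so V = 0.702 × 376 × (1420 − 27.7) × 4.59 / [3280 × (1 + 0.0729 × 4.59)] = 1.69×10^6 / 4378 = 385.3 m³.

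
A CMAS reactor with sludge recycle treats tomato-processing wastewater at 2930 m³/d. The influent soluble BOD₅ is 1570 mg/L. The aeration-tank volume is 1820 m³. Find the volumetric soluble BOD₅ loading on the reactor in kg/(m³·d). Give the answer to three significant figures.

L_v ≈ 2.53 kg soluble BOD₅/(m³·d)

Volumetric loading L_v = Q·S₀ / V = 2930 × 1570 g/m³ / 1820 m³ = 2528 g/(m³·d) = 2.528 kg soluble BOD₅/(m³·d).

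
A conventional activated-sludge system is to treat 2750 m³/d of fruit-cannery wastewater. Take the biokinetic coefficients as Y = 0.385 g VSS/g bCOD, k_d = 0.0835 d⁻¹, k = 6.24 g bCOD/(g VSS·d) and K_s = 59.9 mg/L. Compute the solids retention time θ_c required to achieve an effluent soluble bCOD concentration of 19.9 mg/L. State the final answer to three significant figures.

θ_c ≈ 1.94 d

From 1/θ_c = Y·k·S/(K_s + S) − k_d: Y·k·S/(K_s+S) = 0.385 × 6.24 × 19.9 / (59.9 + 19.9) = 0.5991 d⁻¹.
Then 1/θ_c = μ − k_d = 0.5991 − 0.0835 = 0.5156 d⁻¹, giving θ_c = 1.940 d.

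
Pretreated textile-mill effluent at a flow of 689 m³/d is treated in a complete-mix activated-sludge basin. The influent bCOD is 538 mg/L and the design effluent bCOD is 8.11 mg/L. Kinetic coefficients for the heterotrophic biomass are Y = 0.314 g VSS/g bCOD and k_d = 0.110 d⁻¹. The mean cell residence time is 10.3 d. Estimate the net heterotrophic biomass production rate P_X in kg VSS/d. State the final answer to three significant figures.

The observed yield is Y_obs = Y/(1 + k_d·θ_c) = 0.314 / (1 + 0.110 × 10.3) = 0.314 / 2.133 = 0.1472 g VSS per g bCOD removed.
ΔS = 538 − 8.11 = 529.9 mg/L, so the substrate removal rate is 689 × 529.9/1000 = 365.1 kg bCOD/d.
So the net sludge growth is P_X = 0.1472 × 365.1 = 53.75 kg VSS/d.

P_X ≈ 53.7 kg VSS/d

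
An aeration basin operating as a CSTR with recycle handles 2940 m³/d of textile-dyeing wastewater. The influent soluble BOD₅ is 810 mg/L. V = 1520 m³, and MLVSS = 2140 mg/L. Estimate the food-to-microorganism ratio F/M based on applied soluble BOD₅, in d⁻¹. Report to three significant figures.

F/M ≈ 0.732 d⁻¹

Food-to-microorganism ratio F/M = Q S₀ / (V X) = 2940 × 810 / (1520 × 2140) = 0.7321 d⁻¹.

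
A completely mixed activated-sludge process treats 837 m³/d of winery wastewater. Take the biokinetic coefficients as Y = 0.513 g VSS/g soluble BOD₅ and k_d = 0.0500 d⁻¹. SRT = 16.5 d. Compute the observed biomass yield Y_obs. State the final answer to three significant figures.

Y_obs ≈ 0.281 g VSS/g soluble BOD₅

Y_obs = Y / (1 + k_d θ_c) = 0.513 / (1 + 0.0500 × 16.5) = 0.513 / 1.825 = 0.2811.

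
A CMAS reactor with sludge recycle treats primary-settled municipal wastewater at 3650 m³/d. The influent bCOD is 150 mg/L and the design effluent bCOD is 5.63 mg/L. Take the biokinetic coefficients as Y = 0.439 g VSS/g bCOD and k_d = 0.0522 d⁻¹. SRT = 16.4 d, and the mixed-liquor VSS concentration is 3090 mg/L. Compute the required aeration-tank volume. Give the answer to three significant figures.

V ≈ 661 m³

Rearranging the biomass balance for a CMAS with decay, V = Y·Q·ΔS·θ_c / [X·(1+k_d θ_c)] = 0.439 × 3650 × (150 − 5.63) × 16.4 / [3090 × (1 + 0.0522 × 16.4)] = 3.79×10^6 / 5735 = 661.5 m³.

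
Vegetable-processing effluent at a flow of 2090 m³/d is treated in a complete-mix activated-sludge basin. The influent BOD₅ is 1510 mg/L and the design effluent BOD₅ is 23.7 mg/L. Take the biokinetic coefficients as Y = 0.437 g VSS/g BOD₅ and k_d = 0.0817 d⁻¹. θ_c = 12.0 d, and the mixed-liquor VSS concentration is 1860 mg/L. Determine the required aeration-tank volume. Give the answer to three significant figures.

From the SRT design equation V = Y Q (S₀−S) θ_c / [X (1 + k_d θ_c)] = 0.437 × 2090 × (1510 − 23.7) × 12.0 / [1860 × (1 + 0.0817 × 12.0)] = 1.63×10^7 / 3684 = 4422 m³.

V ≈ 4420 m³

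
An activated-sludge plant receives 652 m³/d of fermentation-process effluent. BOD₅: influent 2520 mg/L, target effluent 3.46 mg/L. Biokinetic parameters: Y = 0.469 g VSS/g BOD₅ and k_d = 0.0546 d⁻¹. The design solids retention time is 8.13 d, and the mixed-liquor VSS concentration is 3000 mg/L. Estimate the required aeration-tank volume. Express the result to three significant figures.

V ≈ 1440 m³

Rearranging the biomass balance for a CMAS with decay, V = Y·Q·ΔS·θ_c / [X·(1+k_d θ_c)] = 0.469 × 652 × (2520 − 3.46) × 8.13 / [3000 × (1 + 0.0546 × 8.13)] = 6.26×10^6 / 4332 = 1444 m³.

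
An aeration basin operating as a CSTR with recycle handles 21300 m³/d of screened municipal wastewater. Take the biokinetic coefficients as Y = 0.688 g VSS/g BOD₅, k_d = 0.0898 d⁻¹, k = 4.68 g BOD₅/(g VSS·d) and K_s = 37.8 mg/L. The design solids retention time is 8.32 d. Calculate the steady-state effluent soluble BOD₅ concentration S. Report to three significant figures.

From the Monod/SRT balance for a CMAS, S = K_s·(1+k_d θ_c)/[θ_c·(Y k − k_d) − 1] = 37.8 × (1 + 0.0898 × 8.32) / [8.32 × (0.688 × 4.68 − 0.0898) − 1] = 66.04 / 25.04 = 2.637 mg/L.

S ≈ 2.64 mg/L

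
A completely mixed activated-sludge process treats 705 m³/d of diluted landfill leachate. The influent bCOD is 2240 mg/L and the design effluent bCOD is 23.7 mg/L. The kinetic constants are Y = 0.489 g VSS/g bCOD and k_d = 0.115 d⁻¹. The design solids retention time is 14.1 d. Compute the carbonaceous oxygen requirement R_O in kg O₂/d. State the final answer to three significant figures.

The observed yield is Y_obs = Y/(1 + k_d·θ_c) = 0.489 / (1 + 0.115 × 14.1) = 0.489 / 2.622 = 0.1865 g VSS per g bCOD removed.
Q·(S₀ − S) = 705 × (2240 − 23.7) × 10⁻³ = 1562 kg/d removed.
Net sludge production P_X = 0.1865 × 1562 = 291.5 kg VSS/d.
R_O = Q·(S₀ − S) − 1.42·P_X = 1562 − 1.42 × 291.5 = 1149 kg O₂/d.

R_O ≈ 1150 kg O₂/d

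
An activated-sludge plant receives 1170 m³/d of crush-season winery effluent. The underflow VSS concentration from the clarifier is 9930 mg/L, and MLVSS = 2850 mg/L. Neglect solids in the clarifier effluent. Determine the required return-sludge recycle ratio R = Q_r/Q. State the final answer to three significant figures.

R ≈ 0.403

R = Q_r/Q = X/(X_r − X) = 2850 / (9930 − 2850) = 0.4025.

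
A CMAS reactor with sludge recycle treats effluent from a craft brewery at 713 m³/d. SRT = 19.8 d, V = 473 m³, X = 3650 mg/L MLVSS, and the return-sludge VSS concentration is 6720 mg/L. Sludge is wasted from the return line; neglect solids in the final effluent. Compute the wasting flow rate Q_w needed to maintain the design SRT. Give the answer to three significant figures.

Q_w ≈ 13.0 m³/d

Wasting from the return line (neglecting effluent solids): Q_w = V·X / (θ_c·X_r) = 473.0 × 3650 / (19.8 × 6720) = 12.98 m³/d.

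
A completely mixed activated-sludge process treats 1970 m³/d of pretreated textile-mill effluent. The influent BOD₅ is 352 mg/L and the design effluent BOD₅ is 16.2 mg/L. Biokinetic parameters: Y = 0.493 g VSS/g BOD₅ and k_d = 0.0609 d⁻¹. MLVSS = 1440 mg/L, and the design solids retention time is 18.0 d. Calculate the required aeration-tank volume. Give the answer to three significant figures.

V ≈ 1940 m³

Steady-state biomass mass balance: V·X·(1 + k_d·θ_c) = Y·Q·(S₀ − S)·θ_c, so V = 0.493 × 1970 × (352 − 16.2) × 18.0 / [1440 × (1 + 0.0609 × 18.0)] = 5.87×10^6 / 3019 = 1945 m³.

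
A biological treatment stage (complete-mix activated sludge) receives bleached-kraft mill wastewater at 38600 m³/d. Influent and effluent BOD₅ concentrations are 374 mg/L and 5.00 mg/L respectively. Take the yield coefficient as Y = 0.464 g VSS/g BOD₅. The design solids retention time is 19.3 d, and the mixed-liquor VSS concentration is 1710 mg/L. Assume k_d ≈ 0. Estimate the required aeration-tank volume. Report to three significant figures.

V·X = Y·Q·ΔS·θ_c gives V = 0.464 × 38600 × (374 − 5.00) × 19.3 / 1710 = 74592 m³.

V ≈ 74600 m³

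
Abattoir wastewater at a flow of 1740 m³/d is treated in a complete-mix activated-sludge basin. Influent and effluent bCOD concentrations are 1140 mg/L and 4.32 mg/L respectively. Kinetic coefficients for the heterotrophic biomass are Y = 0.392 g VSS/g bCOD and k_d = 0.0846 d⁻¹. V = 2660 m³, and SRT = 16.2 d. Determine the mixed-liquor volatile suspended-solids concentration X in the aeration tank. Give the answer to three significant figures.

X = Y·Q·ΔS·θ_c / [V·(1 + k_d θ_c)] = 0.392 × 1740 × (1140 − 4.32) × 16.2 / [2660 × (1 + 0.0846 × 16.2)] = 1990 mg/L.

X ≈ 1990 mg/L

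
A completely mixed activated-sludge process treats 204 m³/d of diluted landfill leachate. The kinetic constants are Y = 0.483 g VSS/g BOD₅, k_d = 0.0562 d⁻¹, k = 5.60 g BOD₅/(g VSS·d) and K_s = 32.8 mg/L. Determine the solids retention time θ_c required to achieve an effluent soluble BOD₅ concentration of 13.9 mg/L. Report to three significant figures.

θ_c ≈ 1.34 d

From 1/θ_c = Y·k·S/(K_s + S) − k_d: Y·k·S/(K_s+S) = 0.483 × 5.60 × 13.9 / (32.8 + 13.9) = 0.8051 d⁻¹.
θ_c = 1/(μ − k_d) = 1/(0.8051 − 0.0562) = 1/0.7489 = 1.335 d.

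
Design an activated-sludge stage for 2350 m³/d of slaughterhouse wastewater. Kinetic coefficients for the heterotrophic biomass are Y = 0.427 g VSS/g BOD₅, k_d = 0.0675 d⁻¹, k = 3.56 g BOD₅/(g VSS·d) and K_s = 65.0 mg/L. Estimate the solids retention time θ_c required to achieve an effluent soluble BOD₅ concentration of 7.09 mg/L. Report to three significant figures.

θ_c ≈ 12.2 d

At the target effluent, Y k S/(K_s+S) = 0.427×3.56×7.09/72.09 = 0.1495 d⁻¹.
1/θ_c = 0.1495 − 0.0675 = 0.08200 d⁻¹, so θ_c = 12.19 d.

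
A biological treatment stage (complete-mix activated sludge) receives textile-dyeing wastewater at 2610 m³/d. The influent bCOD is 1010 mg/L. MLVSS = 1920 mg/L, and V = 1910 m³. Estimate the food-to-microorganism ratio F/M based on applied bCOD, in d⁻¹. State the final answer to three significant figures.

F/M ≈ 0.719 d⁻¹

F/M = applied load / biomass = Q·S₀/(V·X) = 2610 × 1010 / (1910 × 1920) = 0.7188 d⁻¹.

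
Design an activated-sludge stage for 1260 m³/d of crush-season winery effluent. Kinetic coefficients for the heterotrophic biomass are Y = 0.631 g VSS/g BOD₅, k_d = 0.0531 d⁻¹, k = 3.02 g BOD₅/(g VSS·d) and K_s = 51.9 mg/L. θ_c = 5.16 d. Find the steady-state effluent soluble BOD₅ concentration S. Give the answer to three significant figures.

From the Monod/SRT balance for a CMAS, S = K_s·(1+k_d θ_c)/[θ_c·(Y k − k_d) − 1] = 51.9 × (1 + 0.0531 × 5.16) / [5.16 × (0.631 × 3.02 − 0.0531) − 1] = 66.12 / 8.559 = 7.725 mg/L.

S ≈ 7.73 mg/L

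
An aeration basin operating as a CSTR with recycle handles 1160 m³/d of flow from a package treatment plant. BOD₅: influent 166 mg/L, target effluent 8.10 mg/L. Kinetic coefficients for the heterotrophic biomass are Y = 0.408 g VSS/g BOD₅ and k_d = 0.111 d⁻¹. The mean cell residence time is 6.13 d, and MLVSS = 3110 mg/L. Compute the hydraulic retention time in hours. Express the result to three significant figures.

τ ≈ 1.81 h

Steady-state biomass mass balance: V·X·(1 + k_d·θ_c) = Y·Q·(S₀ − S)·θ_c, so V = 0.408 × 1160 × (166 − 8.10) × 6.13 / [3110 × (1 + 0.111 × 6.13)] = 4.58×10^5 / 5226 = 87.66 m³.
τ = V/Q = 87.66/1160 = 0.07557 d, or 1.814 h.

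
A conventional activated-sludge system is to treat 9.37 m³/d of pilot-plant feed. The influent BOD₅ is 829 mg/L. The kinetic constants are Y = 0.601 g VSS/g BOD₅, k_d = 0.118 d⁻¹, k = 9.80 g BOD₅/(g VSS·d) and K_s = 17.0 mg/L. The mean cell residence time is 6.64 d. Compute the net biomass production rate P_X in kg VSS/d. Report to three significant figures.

P_X ≈ 2.61 kg VSS/d

For a completely mixed reactor with recycle the Lawrence–McCarty relation gives S = K_s·(1 + k_d·θ_c) / [θ_c·(Y·k − k_d) − 1] = 17.0 × (1 + 0.118 × 6.64) / [6.64 × (0.601 × 9.80 − 0.118) − 1] = 30.32 / 37.32 = 0.8123 mg/L.
The observed yield is Y_obs = Y/(1 + k_d·θ_c) = 0.601 / (1 + 0.118 × 6.64) = 0.601 / 1.784 = 0.3370 g VSS per g BOD₅ removed.
Substrate removed = Q·(S₀ − S) = 9.37 m³/d × (829 − 0.812) g/m³ = 7.76×10^3 g/d = 7.760 kg/d.
Biomass produced: P_X = Y_obs·Q·ΔS = 0.3370 × 7.760 ≈ 2.615 kg VSS/d.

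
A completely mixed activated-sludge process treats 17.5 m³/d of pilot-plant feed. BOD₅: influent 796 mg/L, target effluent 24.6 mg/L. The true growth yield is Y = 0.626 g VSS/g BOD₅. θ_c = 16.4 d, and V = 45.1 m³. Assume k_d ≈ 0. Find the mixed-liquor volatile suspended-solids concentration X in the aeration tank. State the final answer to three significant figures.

From V·X = Y·Q·(S₀ − S)·θ_c (decay neglected): X = 0.626 × 17.5 × (796 − 24.6) × 16.4 / 45.1 = 3073 mg/L.

X ≈ 3070 mg/L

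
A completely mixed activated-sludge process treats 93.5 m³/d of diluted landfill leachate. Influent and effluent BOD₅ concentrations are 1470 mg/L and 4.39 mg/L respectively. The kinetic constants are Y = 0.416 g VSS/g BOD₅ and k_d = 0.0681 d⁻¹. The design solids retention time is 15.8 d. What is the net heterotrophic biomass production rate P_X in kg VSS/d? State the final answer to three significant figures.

Y_obs = Y / (1 + k_d θ_c) = 0.416 / (1 + 0.0681 × 15.8) = 0.416 / 2.076 = 0.2004.
ΔS = 1470 − 4.39 = 1466 mg/L, so the substrate removal rate is 93.5 × 1466/1000 = 137.0 kg BOD₅/d.
P_X = Y_obs · Q(S₀ − S) = 0.2004 × 137.0 = 27.46 kg VSS/d.

P_X ≈ 27.5 kg VSS/d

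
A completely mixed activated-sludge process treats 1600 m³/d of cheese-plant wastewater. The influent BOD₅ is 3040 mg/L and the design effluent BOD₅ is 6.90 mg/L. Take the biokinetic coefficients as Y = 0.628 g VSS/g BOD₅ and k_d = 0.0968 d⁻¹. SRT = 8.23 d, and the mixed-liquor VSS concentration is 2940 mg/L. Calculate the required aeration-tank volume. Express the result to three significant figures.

V ≈ 4750 m³

From the SRT design equation V = Y Q (S₀−S) θ_c / [X (1 + k_d θ_c)] = 0.628 × 1600 × (3040 − 6.90) × 8.23 / [2940 × (1 + 0.0968 × 8.23)] = 2.51×10^7 / 5282 = 4748 m³.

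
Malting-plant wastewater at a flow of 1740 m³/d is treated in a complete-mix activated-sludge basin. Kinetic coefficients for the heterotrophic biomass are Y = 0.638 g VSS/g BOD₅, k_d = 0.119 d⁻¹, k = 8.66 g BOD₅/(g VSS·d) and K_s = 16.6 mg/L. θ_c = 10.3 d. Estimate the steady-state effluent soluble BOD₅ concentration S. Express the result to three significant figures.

Effluent substrate depends only on kinetics and SRT: S = K_s(1 + k_d θ_c) / [θ_c(Yk − k_d) − 1] = 16.6 × (1 + 0.119 × 10.3) / [10.3 × (0.638 × 8.66 − 0.119) − 1] = 36.95 / 54.68 = 0.6757 mg/L.

S ≈ 0.676 mg/L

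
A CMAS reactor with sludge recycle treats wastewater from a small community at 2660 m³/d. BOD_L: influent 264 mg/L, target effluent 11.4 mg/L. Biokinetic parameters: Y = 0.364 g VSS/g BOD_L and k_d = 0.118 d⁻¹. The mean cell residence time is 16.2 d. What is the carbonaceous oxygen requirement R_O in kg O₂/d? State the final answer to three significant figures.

R_O ≈ 553 kg O₂/d

Y_obs = Y / (1 + k_d θ_c) = 0.364 / (1 + 0.118 × 16.2) = 0.364 / 2.912 = 0.1250.
ΔS = 264 − 11.4 = 252.6 mg/L, so the substrate removal rate is 2660 × 252.6/1000 = 671.9 kg BOD_L/d.
Biomass synthesised: P_X = Y_obs × 671.9 = 84.00 kg VSS/d.
Carbonaceous O₂ demand = substrate oxidised − cell-mass equivalent = 671.9 − 1.42 × 84.00 = 552.6 kg O₂/d.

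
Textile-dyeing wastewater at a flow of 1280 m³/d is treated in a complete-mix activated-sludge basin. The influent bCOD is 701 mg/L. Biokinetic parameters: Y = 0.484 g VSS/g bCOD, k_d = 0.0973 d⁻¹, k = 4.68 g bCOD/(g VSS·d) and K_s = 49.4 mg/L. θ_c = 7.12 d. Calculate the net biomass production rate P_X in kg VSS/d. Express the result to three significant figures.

P_X ≈ 254 kg VSS/d

For a completely mixed reactor with recycle the Lawrence–McCarty relation gives S = K_s·(1 + k_d·θ_c) / [θ_c·(Y·k − k_d) − 1] = 49.4 × (1 + 0.0973 × 7.12) / [7.12 × (0.484 × 4.68 − 0.0973) − 1] = 83.62 / 14.43 = 5.793 mg/L.
Correct the yield for decay: Y_obs = Y/(1 + k_d θ_c) = 0.484 / (1 + 0.0973 × 7.12) = 0.484 / 1.693 = 0.2859.
Q·(S₀ − S) = 1280 × (701 − 5.79) × 10⁻³ = 889.9 kg/d removed.
So the net sludge growth is P_X = 0.2859 × 889.9 = 254.4 kg VSS/d.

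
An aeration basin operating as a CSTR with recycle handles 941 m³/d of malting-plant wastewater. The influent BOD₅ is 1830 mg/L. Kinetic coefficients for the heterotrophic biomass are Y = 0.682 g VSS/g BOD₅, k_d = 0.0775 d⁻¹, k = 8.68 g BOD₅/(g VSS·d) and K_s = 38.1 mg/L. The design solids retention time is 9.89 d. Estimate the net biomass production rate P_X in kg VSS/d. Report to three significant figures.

From the Monod/SRT balance for a CMAS, S = K_s·(1+k_d θ_c)/[θ_c·(Y k − k_d) − 1] = 38.1 × (1 + 0.0775 × 9.89) / [9.89 × (0.682 × 8.68 − 0.0775) − 1] = 67.30 / 56.78 = 1.185 mg/L.
The observed yield is Y_obs = Y/(1 + k_d·θ_c) = 0.682 / (1 + 0.0775 × 9.89) = 0.682 / 1.766 = 0.3861 g VSS per g BOD₅ removed.
Mass of BOD₅ removed per day: Q(S₀ − S) = 941 × 1829 g/m³ = 1721 kg/d.
Net biomass production P_X = Y_obs × Q·(S₀ − S) = 0.3861 × 1721 = 664.4 kg VSS/d.

P_X ≈ 664 kg VSS/d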